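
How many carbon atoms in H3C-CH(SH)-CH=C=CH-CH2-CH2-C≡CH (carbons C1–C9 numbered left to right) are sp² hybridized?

C1: sp3
C2: sp3
C3: sp2 ✓
C4: sp
C5: sp2 ✓
C6: sp3
C7: sp3
C8: sp
C9: sp
C3, C5 → 2 sp2 carbons.

2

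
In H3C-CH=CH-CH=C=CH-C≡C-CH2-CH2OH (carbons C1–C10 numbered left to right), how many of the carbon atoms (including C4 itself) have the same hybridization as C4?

C4 is sp2 (one π bond).
C1: sp3
C2: sp2 ✓
C3: sp2 ✓
C4: sp2 ✓
C5: sp
C6: sp2 ✓
C7: sp
C8: sp
C9: sp3
C10: sp3
4 carbons are sp2.

4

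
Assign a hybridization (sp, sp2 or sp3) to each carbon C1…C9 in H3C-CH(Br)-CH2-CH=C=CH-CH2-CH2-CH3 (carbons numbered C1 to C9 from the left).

C1 has 4 σ bonds: steric number 4 → sp3.
C2 — 4 σ bonds. Steric number 4, so sp3.
C3: 4 σ bonds — 4 electron domains, sp3.
C4 is sp2: 3 σ bonds, plus one π bond, 3 electron-density regions.
C5 is sp: 2 σ bonds, plus two π bonds, 2 electron-density regions.
C6 is sp2: 3 σ bonds, plus one π bond, 3 electron-density regions.
C7 is sp3: 4 σ bonds, 4 electron-density regions.
C8 is sp3: 4 σ bonds, 4 electron-density regions.
C9 (4 σ bonds) has steric number 4: sp3.

C1 sp3, C2 sp3, C3 sp3, C4 sp2, C5 sp, C6 sp2, C7 sp3, C8 sp3, C9 sp3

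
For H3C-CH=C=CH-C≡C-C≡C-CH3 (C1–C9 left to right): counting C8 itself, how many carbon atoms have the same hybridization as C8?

C8 is sp (two π bonds).
C1: sp3
C2: sp2
C3: sp ✓
C4: sp2
C5: sp ✓
C6: sp ✓
C7: sp ✓
C8: sp ✓
C9: sp3
5 carbons are sp.

5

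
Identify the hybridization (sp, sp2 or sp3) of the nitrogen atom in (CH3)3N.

The nitrogen atom has 3 σ bonds and 1 lone pair: steric number 4 → sp3.

sp3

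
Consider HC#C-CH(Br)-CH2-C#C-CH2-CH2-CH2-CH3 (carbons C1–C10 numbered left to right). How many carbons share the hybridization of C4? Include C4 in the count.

6

C4 is sp3 (only σ bonds).
C1: sp
C2: sp
C3: sp3 ✓
C4: sp3 ✓
C5: sp
C6: sp
C7: sp3 ✓
C8: sp3 ✓
C9: sp3 ✓
C10: sp3 ✓
6 carbons are sp3.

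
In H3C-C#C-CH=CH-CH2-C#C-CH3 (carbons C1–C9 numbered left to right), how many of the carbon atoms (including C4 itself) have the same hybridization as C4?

2

C4 is sp2 (one π bond).
C1: sp3
C2: sp
C3: sp
C4: sp2 ✓
C5: sp2 ✓
C6: sp3
C7: sp
C8: sp
C9: sp3
2 carbons are sp2.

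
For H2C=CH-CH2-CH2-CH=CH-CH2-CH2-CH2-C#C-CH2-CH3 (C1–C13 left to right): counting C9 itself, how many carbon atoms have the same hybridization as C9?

7

C9 is sp3 (only σ bonds).
C1: sp2
C2: sp2
C3: sp3 ✓
C4: sp3 ✓
C5: sp2
C6: sp2
C7: sp3 ✓
C8: sp3 ✓
C9: sp3 ✓
C10: sp
C11: sp
C12: sp3 ✓
C13: sp3 ✓
7 carbons are sp3.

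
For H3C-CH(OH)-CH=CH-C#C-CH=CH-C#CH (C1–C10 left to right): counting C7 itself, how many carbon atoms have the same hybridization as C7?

C7 is sp2 (one π bond).
C1: sp3
C2: sp3
C3: sp2 ✓
C4: sp2 ✓
C5: sp
C6: sp
C7: sp2 ✓
C8: sp2 ✓
C9: sp
C10: sp
4 carbons are sp2.

4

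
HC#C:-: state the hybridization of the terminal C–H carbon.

The terminal C–H carbon has 2 σ bonds, plus two π bonds: steric number 2 → sp.

sp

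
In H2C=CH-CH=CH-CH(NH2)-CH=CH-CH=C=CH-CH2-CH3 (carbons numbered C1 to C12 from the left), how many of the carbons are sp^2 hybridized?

8

C1: sp2 ✓
C2: sp2 ✓
C3: sp2 ✓
C4: sp2 ✓
C5: sp3
C6: sp2 ✓
C7: sp2 ✓
C8: sp2 ✓
C9: sp
C10: sp2 ✓
C11: sp3
C12: sp3
C1, C2, C3, C4, C6, C7, C8, C10 → 8 sp2 carbons.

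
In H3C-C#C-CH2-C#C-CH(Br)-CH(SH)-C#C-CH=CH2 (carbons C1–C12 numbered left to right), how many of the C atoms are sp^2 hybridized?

C1: sp3
C2: sp
C3: sp
C4: sp3
C5: sp
C6: sp
C7: sp3
C8: sp3
C9: sp
C10: sp
C11: sp2 ✓
C12: sp2 ✓
C11, C12 → 2 sp2 carbons.

2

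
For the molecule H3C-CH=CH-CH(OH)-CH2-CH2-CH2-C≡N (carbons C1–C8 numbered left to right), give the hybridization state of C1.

sp³

C1 is sp3: 4 σ bonds, 4 electron-density regions.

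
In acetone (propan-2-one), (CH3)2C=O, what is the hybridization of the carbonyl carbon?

sp^2

The carbonyl carbon: 3 σ bonds, plus one π bond; 3 regions of electron density → sp2.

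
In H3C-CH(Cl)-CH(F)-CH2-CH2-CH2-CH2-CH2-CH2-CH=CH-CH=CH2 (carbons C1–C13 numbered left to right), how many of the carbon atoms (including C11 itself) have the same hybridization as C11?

4

C11 is sp2 (one π bond).
C1: sp3
C2: sp3
C3: sp3
C4: sp3
C5: sp3
C6: sp3
C7: sp3
C8: sp3
C9: sp3
C10: sp2 ✓
C11: sp2 ✓
C12: sp2 ✓
C13: sp2 ✓
4 carbons are sp2.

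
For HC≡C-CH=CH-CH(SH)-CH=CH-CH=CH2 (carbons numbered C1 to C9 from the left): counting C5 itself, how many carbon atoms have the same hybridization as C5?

1

C5 is sp3 (only σ bonds).
C1: sp
C2: sp
C3: sp2
C4: sp2
C5: sp3 ✓
C6: sp2
C7: sp2
C8: sp2
C9: sp2
1 carbon is sp3.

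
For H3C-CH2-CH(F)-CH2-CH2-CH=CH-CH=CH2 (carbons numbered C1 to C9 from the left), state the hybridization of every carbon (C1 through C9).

C1 sp3, C2 sp3, C3 sp3, C4 sp3, C5 sp3, C6 sp2, C7 sp2, C8 sp2, C9 sp2

C1 has 4 σ bonds: steric number 4 → sp3.
C2: 4 σ bonds — 4 electron domains, sp3.
C3: 4 σ bonds; 4 regions of electron density → sp3.
C4: 4 σ bonds; 4 regions of electron density → sp3.
C5: 4 σ bonds — 4 electron domains, sp3.
C6 has 3 σ bonds, plus one π bond: steric number 3 → sp2.
C7 is sp2: 3 σ bonds, plus one π bond, 3 electron-density regions.
C8: 3 σ bonds, plus one π bond; 3 regions of electron density → sp2.
C9 (3 σ bonds, plus one π bond) has steric number 3: sp2.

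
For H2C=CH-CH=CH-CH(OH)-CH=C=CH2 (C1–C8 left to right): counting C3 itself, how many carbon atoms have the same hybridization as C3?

6

C3 is sp2 (one π bond).
C1: sp2 ✓
C2: sp2 ✓
C3: sp2 ✓
C4: sp2 ✓
C5: sp3
C6: sp2 ✓
C7: sp
C8: sp2 ✓
6 carbons are sp2.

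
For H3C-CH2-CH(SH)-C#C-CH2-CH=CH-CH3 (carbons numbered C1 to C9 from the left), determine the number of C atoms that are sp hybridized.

C1: sp3
C2: sp3
C3: sp3
C4: sp ✓
C5: sp ✓
C6: sp3
C7: sp2
C8: sp2
C9: sp3
C4, C5 → 2 sp carbons.

2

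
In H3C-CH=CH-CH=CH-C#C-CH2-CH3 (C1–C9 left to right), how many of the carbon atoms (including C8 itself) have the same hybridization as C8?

3

C8 is sp3 (only σ bonds).
C1: sp3 ✓
C2: sp2
C3: sp2
C4: sp2
C5: sp2
C6: sp
C7: sp
C8: sp3 ✓
C9: sp3 ✓
3 carbons are sp3.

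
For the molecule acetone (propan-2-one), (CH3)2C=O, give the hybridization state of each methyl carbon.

Each methyl carbon has 4 σ bonds: steric number 4 → sp3.

sp³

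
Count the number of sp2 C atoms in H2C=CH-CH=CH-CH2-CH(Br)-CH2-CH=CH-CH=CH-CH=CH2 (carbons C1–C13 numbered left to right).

10

C1: sp2 ✓
C2: sp2 ✓
C3: sp2 ✓
C4: sp2 ✓
C5: sp3
C6: sp3
C7: sp3
C8: sp2 ✓
C9: sp2 ✓
C10: sp2 ✓
C11: sp2 ✓
C12: sp2 ✓
C13: sp2 ✓
C1, C2, C3, C4, C8, C9, C10, C11, C12, C13 → 10 sp2 carbons.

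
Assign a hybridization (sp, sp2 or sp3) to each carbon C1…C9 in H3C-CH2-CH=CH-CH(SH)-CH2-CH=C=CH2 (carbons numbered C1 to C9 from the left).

C1 — 4 σ bonds. Steric number 4, so sp3.
C2 is sp3: 4 σ bonds, 4 electron-density regions.
C3 carries 3 σ bonds, plus one π bond, giving a steric number of 3, so it is sp2.
C4: 3 σ bonds, plus one π bond — 3 electron domains, sp2.
C5 has 4 σ bonds: steric number 4 → sp3.
C6 carries 4 σ bonds, giving a steric number of 4, so it is sp3.
C7 carries 3 σ bonds, plus one π bond, giving a steric number of 3, so it is sp2.
C8: 2 σ bonds, plus two π bonds; 2 regions of electron density → sp.
C9 has 3 σ bonds, plus one π bond: steric number 3 → sp2.

C1 sp3, C2 sp3, C3 sp2, C4 sp2, C5 sp3, C6 sp3, C7 sp2, C8 sp, C9 sp2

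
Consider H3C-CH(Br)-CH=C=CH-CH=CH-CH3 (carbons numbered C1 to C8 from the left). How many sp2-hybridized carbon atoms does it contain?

4

C1: sp3
C2: sp3
C3: sp2 ✓
C4: sp
C5: sp2 ✓
C6: sp2 ✓
C7: sp2 ✓
C8: sp3
C3, C5, C6, C7 → 4 sp2 carbons.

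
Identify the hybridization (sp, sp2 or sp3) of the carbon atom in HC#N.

The carbon atom: 2 σ bonds, plus two π bonds — 2 electron domains, sp.

sp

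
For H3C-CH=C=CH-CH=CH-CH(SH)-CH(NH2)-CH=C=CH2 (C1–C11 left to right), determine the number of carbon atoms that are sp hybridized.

C1: sp3
C2: sp2
C3: sp ✓
C4: sp2
C5: sp2
C6: sp2
C7: sp3
C8: sp3
C9: sp2
C10: sp ✓
C11: sp2
C3, C10 → 2 sp carbons.

2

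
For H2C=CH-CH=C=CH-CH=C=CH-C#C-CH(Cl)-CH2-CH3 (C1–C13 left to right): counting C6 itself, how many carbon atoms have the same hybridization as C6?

6

C6 is sp2 (one π bond).
C1: sp2 ✓
C2: sp2 ✓
C3: sp2 ✓
C4: sp
C5: sp2 ✓
C6: sp2 ✓
C7: sp
C8: sp2 ✓
C9: sp
C10: sp
C11: sp3
C12: sp3
C13: sp3
6 carbons are sp2.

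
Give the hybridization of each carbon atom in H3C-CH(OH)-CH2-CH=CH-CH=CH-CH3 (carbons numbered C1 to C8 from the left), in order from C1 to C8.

C1 sp3, C2 sp3, C3 sp3, C4 sp2, C5 sp2, C6 sp2, C7 sp2, C8 sp3

C1 (4 σ bonds) has steric number 4: sp3.
C2 (4 σ bonds) has steric number 4: sp3.
C3 carries 4 σ bonds, giving a steric number of 4, so it is sp3.
C4 (3 σ bonds, plus one π bond) has steric number 3: sp2.
C5 carries 3 σ bonds, plus one π bond, giving a steric number of 3, so it is sp2.
C6 has 3 σ bonds, plus one π bond: steric number 3 → sp2.
C7 is sp2: 3 σ bonds, plus one π bond, 3 electron-density regions.
C8 has 4 σ bonds: steric number 4 → sp3.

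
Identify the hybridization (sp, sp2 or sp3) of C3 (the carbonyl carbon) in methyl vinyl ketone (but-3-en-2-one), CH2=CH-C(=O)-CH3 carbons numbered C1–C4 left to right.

sp^2

C3 (the carbonyl carbon) is sp2: 3 σ bonds, plus one π bond, 3 electron-density regions.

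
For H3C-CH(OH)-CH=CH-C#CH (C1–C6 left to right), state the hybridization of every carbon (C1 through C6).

C1: 4 σ bonds — 4 electron domains, sp3.
C2 (4 σ bonds) has steric number 4: sp3.
C3 carries 3 σ bonds, plus one π bond, giving a steric number of 3, so it is sp2.
C4 carries 3 σ bonds, plus one π bond, giving a steric number of 3, so it is sp2.
C5 has 2 σ bonds, plus two π bonds: steric number 2 → sp.
C6 is sp: 2 σ bonds, plus two π bonds, 2 electron-density regions.

C1 sp3, C2 sp3, C3 sp2, C4 sp2, C5 sp, C6 sp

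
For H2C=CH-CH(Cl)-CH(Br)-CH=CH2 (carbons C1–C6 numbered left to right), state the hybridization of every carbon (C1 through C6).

C1 has 3 σ bonds, plus one π bond: steric number 3 → sp2.
C2 carries 3 σ bonds, plus one π bond, giving a steric number of 3, so it is sp2.
C3 (4 σ bonds) has steric number 4: sp3.
C4: 4 σ bonds — 4 electron domains, sp3.
C5 — 3 σ bonds, plus one π bond. Steric number 3, so sp2.
C6 is sp2: 3 σ bonds, plus one π bond, 3 electron-density regions.

C1 sp2, C2 sp2, C3 sp3, C4 sp3, C5 sp2, C6 sp2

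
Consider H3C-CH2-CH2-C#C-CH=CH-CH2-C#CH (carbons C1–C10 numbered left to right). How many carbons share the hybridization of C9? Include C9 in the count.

C9 is sp (two π bonds).
C1: sp3
C2: sp3
C3: sp3
C4: sp ✓
C5: sp ✓
C6: sp2
C7: sp2
C8: sp3
C9: sp ✓
C10: sp ✓
4 carbons are sp.

4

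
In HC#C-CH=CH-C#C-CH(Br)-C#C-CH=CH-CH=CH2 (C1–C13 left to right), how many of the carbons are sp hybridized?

C1: sp ✓
C2: sp ✓
C3: sp2
C4: sp2
C5: sp ✓
C6: sp ✓
C7: sp3
C8: sp ✓
C9: sp ✓
C10: sp2
C11: sp2
C12: sp2
C13: sp2
C1, C2, C5, C6, C8, C9 → 6 sp carbons.

6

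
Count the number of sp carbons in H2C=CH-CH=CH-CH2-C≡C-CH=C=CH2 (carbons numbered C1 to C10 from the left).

C1: sp2
C2: sp2
C3: sp2
C4: sp2
C5: sp3
C6: sp ✓
C7: sp ✓
C8: sp2
C9: sp ✓
C10: sp2
C6, C7, C9 → 3 sp carbons.

3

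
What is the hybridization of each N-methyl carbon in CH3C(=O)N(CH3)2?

sp3

Each N-methyl carbon (4 σ bonds) has steric number 4: sp3.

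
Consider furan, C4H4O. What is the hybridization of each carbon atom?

sp^2

Each carbon atom is sp2: 3 σ bonds, plus one π bond, 3 electron-density regions.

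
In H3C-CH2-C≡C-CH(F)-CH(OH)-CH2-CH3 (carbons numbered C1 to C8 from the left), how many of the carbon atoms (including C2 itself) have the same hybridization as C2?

6

C2 is sp3 (only σ bonds).
C1: sp3 ✓
C2: sp3 ✓
C3: sp
C4: sp
C5: sp3 ✓
C6: sp3 ✓
C7: sp3 ✓
C8: sp3 ✓
6 carbons are sp3.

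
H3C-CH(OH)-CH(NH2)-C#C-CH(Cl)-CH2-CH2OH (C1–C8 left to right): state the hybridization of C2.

C2 — 4 σ bonds. Steric number 4, so sp3.

sp^3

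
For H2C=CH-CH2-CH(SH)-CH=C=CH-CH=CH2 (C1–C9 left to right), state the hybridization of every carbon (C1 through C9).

C1 sp2, C2 sp2, C3 sp3, C4 sp3, C5 sp2, C6 sp, C7 sp2, C8 sp2, C9 sp2

C1: 3 σ bonds, plus one π bond — 3 electron domains, sp2.
C2 — 3 σ bonds, plus one π bond. Steric number 3, so sp2.
C3: 4 σ bonds; 4 regions of electron density → sp3.
C4 has 4 σ bonds: steric number 4 → sp3.
C5 has 3 σ bonds, plus one π bond: steric number 3 → sp2.
C6 (2 σ bonds, plus two π bonds) has steric number 2: sp.
C7 — 3 σ bonds, plus one π bond. Steric number 3, so sp2.
C8: 3 σ bonds, plus one π bond — 3 electron domains, sp2.
C9: 3 σ bonds, plus one π bond; 3 regions of electron density → sp2.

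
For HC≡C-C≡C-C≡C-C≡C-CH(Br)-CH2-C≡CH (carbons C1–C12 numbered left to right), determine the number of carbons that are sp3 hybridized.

C1: sp
C2: sp
C3: sp
C4: sp
C5: sp
C6: sp
C7: sp
C8: sp
C9: sp3 ✓
C10: sp3 ✓
C11: sp
C12: sp
C9, C10 → 2 sp3 carbons.

2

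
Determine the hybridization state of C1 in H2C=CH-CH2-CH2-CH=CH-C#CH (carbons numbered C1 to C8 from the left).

sp²

C1 (3 σ bonds, plus one π bond) has steric number 3: sp2.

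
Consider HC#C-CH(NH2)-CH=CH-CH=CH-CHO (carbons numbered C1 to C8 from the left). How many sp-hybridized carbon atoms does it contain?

2

C1: sp ✓
C2: sp ✓
C3: sp3
C4: sp2
C5: sp2
C6: sp2
C7: sp2
C8: sp2
C1, C2 → 2 sp carbons.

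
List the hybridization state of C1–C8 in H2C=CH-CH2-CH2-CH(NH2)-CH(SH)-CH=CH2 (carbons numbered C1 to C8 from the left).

C1 sp2, C2 sp2, C3 sp3, C4 sp3, C5 sp3, C6 sp3, C7 sp2, C8 sp2

C1: 3 σ bonds, plus one π bond — 3 electron domains, sp2.
C2: 3 σ bonds, plus one π bond; 3 regions of electron density → sp2.
C3 has 4 σ bonds: steric number 4 → sp3.
C4 has 4 σ bonds: steric number 4 → sp3.
C5 carries 4 σ bonds, giving a steric number of 4, so it is sp3.
C6 carries 4 σ bonds, giving a steric number of 4, so it is sp3.
C7 is sp2: 3 σ bonds, plus one π bond, 3 electron-density regions.
C8: 3 σ bonds, plus one π bond; 3 regions of electron density → sp2.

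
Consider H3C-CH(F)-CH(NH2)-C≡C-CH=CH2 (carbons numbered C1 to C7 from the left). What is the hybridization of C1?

sp3

C1 carries 4 σ bonds, giving a steric number of 4, so it is sp3.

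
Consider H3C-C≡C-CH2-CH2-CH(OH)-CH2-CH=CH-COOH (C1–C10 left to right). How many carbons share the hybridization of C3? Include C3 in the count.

C3 is sp (two π bonds).
C1: sp3
C2: sp ✓
C3: sp ✓
C4: sp3
C5: sp3
C6: sp3
C7: sp3
C8: sp2
C9: sp2
C10: sp2
2 carbons are sp.

2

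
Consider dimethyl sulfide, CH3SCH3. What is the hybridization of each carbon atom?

Each carbon atom is sp3: 4 σ bonds, 4 electron-density regions.

sp³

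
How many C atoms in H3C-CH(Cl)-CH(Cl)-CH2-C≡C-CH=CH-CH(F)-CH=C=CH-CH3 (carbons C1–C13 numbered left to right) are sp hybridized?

3

C1: sp3
C2: sp3
C3: sp3
C4: sp3
C5: sp ✓
C6: sp ✓
C7: sp2
C8: sp2
C9: sp3
C10: sp2
C11: sp ✓
C12: sp2
C13: sp3
C5, C6, C11 → 3 sp carbons.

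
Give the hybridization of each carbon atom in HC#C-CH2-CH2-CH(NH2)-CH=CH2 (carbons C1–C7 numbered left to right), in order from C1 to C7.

C1 (2 σ bonds, plus two π bonds) has steric number 2: sp.
C2 carries 2 σ bonds, plus two π bonds, giving a steric number of 2, so it is sp.
C3 has 4 σ bonds: steric number 4 → sp3.
C4: 4 σ bonds — 4 electron domains, sp3.
C5 — 4 σ bonds. Steric number 4, so sp3.
C6 is sp2: 3 σ bonds, plus one π bond, 3 electron-density regions.
C7 is sp2: 3 σ bonds, plus one π bond, 3 electron-density regions.

C1 sp, C2 sp, C3 sp3, C4 sp3, C5 sp3, C6 sp2, C7 sp2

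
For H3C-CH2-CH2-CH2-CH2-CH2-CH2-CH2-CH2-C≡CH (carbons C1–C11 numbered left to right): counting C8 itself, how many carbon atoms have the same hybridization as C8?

9

C8 is sp3 (only σ bonds).
C1: sp3 ✓
C2: sp3 ✓
C3: sp3 ✓
C4: sp3 ✓
C5: sp3 ✓
C6: sp3 ✓
C7: sp3 ✓
C8: sp3 ✓
C9: sp3 ✓
C10: sp
C11: sp
9 carbons are sp3.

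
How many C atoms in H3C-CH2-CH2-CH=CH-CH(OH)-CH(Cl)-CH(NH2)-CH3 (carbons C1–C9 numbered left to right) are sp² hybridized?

C1: sp3
C2: sp3
C3: sp3
C4: sp2 ✓
C5: sp2 ✓
C6: sp3
C7: sp3
C8: sp3
C9: sp3
C4, C5 → 2 sp2 carbons.

2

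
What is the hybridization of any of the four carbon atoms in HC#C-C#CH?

sp

Every carbon is part of a C≡C triple bond: two σ regions → sp.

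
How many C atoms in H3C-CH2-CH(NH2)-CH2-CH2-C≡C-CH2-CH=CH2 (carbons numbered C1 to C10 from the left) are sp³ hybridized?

C1: sp3 ✓
C2: sp3 ✓
C3: sp3 ✓
C4: sp3 ✓
C5: sp3 ✓
C6: sp
C7: sp
C8: sp3 ✓
C9: sp2
C10: sp2
C1, C2, C3, C4, C5, C8 → 6 sp3 carbons.

6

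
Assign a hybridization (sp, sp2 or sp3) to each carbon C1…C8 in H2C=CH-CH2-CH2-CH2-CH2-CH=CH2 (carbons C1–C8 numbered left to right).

C1 sp2, C2 sp2, C3 sp3, C4 sp3, C5 sp3, C6 sp3, C7 sp2, C8 sp2

C1 (3 σ bonds, plus one π bond) has steric number 3: sp2.
C2 is sp2: 3 σ bonds, plus one π bond, 3 electron-density regions.
C3: 4 σ bonds; 4 regions of electron density → sp3.
C4 carries 4 σ bonds, giving a steric number of 4, so it is sp3.
C5 (4 σ bonds) has steric number 4: sp3.
C6 (4 σ bonds) has steric number 4: sp3.
C7 is sp2: 3 σ bonds, plus one π bond, 3 electron-density regions.
C8 is sp2: 3 σ bonds, plus one π bond, 3 electron-density regions.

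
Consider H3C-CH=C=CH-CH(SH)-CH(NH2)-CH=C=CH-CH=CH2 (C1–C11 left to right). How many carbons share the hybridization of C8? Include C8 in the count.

C8 is sp (two π bonds).
C1: sp3
C2: sp2
C3: sp ✓
C4: sp2
C5: sp3
C6: sp3
C7: sp2
C8: sp ✓
C9: sp2
C10: sp2
C11: sp2
2 carbons are sp.

2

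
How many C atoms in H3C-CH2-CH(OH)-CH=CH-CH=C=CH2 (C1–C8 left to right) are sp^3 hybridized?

C1: sp3 ✓
C2: sp3 ✓
C3: sp3 ✓
C4: sp2
C5: sp2
C6: sp2
C7: sp
C8: sp2
C1, C2, C3 → 3 sp3 carbons.

3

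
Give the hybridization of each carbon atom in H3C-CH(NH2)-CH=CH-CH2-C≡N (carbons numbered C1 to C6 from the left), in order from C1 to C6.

C1 carries 4 σ bonds, giving a steric number of 4, so it is sp3.
C2 is sp3: 4 σ bonds, 4 electron-density regions.
C3 has 3 σ bonds, plus one π bond: steric number 3 → sp2.
C4 carries 3 σ bonds, plus one π bond, giving a steric number of 3, so it is sp2.
C5 is sp3: 4 σ bonds, 4 electron-density regions.
C6 has 2 σ bonds, plus two π bonds: steric number 2 → sp.

C1 sp3, C2 sp3, C3 sp2, C4 sp2, C5 sp3, C6 sp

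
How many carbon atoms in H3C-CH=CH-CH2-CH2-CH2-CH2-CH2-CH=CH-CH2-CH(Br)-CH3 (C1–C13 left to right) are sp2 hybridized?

4

C1: sp3
C2: sp2 ✓
C3: sp2 ✓
C4: sp3
C5: sp3
C6: sp3
C7: sp3
C8: sp3
C9: sp2 ✓
C10: sp2 ✓
C11: sp3
C12: sp3
C13: sp3
C2, C3, C9, C10 → 4 sp2 carbons.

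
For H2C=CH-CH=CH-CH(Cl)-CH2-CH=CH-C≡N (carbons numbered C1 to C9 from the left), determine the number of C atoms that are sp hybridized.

1

C1: sp2
C2: sp2
C3: sp2
C4: sp2
C5: sp3
C6: sp3
C7: sp2
C8: sp2
C9: sp ✓
C9 → 1 sp carbon.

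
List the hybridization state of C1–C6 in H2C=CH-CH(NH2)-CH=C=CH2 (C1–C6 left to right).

C1 has 3 σ bonds, plus one π bond: steric number 3 → sp2.
C2 — 3 σ bonds, plus one π bond. Steric number 3, so sp2.
C3 (4 σ bonds) has steric number 4: sp3.
C4: 3 σ bonds, plus one π bond; 3 regions of electron density → sp2.
C5 carries 2 σ bonds, plus two π bonds, giving a steric number of 2, so it is sp.
C6 (3 σ bonds, plus one π bond) has steric number 3: sp2.

C1 sp2, C2 sp2, C3 sp3, C4 sp2, C5 sp, C6 sp2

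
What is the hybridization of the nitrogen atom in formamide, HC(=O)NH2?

sp²

Amide resonance delocalises the N lone pair; N is planar sp2.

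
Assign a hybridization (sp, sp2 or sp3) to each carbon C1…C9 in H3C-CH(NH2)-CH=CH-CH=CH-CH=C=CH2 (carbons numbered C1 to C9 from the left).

C1 sp3, C2 sp3, C3 sp2, C4 sp2, C5 sp2, C6 sp2, C7 sp2, C8 sp, C9 sp2

C1 has 4 σ bonds: steric number 4 → sp3.
C2: 4 σ bonds; 4 regions of electron density → sp3.
C3: 3 σ bonds, plus one π bond — 3 electron domains, sp2.
C4 has 3 σ bonds, plus one π bond: steric number 3 → sp2.
C5: 3 σ bonds, plus one π bond; 3 regions of electron density → sp2.
C6 (3 σ bonds, plus one π bond) has steric number 3: sp2.
C7: 3 σ bonds, plus one π bond — 3 electron domains, sp2.
C8 (2 σ bonds, plus two π bonds) has steric number 2: sp.
C9 — 3 σ bonds, plus one π bond. Steric number 3, so sp2.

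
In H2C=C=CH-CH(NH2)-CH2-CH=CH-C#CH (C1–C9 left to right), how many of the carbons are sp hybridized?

3

C1: sp2
C2: sp ✓
C3: sp2
C4: sp3
C5: sp3
C6: sp2
C7: sp2
C8: sp ✓
C9: sp ✓
C2, C8, C9 → 3 sp carbons.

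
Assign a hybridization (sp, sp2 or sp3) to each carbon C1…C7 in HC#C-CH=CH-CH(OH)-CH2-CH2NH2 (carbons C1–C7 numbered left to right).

C1 is sp: 2 σ bonds, plus two π bonds, 2 electron-density regions.
C2: 2 σ bonds, plus two π bonds; 2 regions of electron density → sp.
C3 — 3 σ bonds, plus one π bond. Steric number 3, so sp2.
C4 is sp2: 3 σ bonds, plus one π bond, 3 electron-density regions.
C5 carries 4 σ bonds, giving a steric number of 4, so it is sp3.
C6 carries 4 σ bonds, giving a steric number of 4, so it is sp3.
C7 is sp3: 4 σ bonds, 4 electron-density regions.

C1 sp, C2 sp, C3 sp2, C4 sp2, C5 sp3, C6 sp3, C7 sp3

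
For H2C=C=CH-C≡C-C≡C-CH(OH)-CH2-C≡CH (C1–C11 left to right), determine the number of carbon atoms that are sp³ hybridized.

2

C1: sp2
C2: sp
C3: sp2
C4: sp
C5: sp
C6: sp
C7: sp
C8: sp3 ✓
C9: sp3 ✓
C10: sp
C11: sp
C8, C9 → 2 sp3 carbons.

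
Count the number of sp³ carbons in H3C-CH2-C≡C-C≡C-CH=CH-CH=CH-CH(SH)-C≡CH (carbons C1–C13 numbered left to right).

C1: sp3 ✓
C2: sp3 ✓
C3: sp
C4: sp
C5: sp
C6: sp
C7: sp2
C8: sp2
C9: sp2
C10: sp2
C11: sp3 ✓
C12: sp
C13: sp
C1, C2, C11 → 3 sp3 carbons.

3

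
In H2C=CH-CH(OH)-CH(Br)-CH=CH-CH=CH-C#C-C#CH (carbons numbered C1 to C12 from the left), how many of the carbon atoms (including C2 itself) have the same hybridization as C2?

C2 is sp2 (one π bond).
C1: sp2 ✓
C2: sp2 ✓
C3: sp3
C4: sp3
C5: sp2 ✓
C6: sp2 ✓
C7: sp2 ✓
C8: sp2 ✓
C9: sp
C10: sp
C11: sp
C12: sp
6 carbons are sp2.

6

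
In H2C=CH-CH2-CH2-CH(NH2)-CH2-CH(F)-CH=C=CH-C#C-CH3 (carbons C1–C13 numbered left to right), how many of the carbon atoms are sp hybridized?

3

C1: sp2
C2: sp2
C3: sp3
C4: sp3
C5: sp3
C6: sp3
C7: sp3
C8: sp2
C9: sp ✓
C10: sp2
C11: sp ✓
C12: sp ✓
C13: sp3
C9, C11, C12 → 3 sp carbons.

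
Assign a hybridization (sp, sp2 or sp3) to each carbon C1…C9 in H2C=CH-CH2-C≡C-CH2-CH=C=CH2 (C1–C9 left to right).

C1 sp2, C2 sp2, C3 sp3, C4 sp, C5 sp, C6 sp3, C7 sp2, C8 sp, C9 sp2

C1: 3 σ bonds, plus one π bond; 3 regions of electron density → sp2.
C2 has 3 σ bonds, plus one π bond: steric number 3 → sp2.
C3 has 4 σ bonds: steric number 4 → sp3.
C4 is sp: 2 σ bonds, plus two π bonds, 2 electron-density regions.
C5: 2 σ bonds, plus two π bonds; 2 regions of electron density → sp.
C6 — 4 σ bonds. Steric number 4, so sp3.
C7 carries 3 σ bonds, plus one π bond, giving a steric number of 3, so it is sp2.
C8 (2 σ bonds, plus two π bonds) has steric number 2: sp.
C9 carries 3 σ bonds, plus one π bond, giving a steric number of 3, so it is sp2.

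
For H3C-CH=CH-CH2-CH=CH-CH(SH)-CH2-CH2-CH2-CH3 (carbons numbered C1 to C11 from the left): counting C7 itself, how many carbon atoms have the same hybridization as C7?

7

C7 is sp3 (only σ bonds).
C1: sp3 ✓
C2: sp2
C3: sp2
C4: sp3 ✓
C5: sp2
C6: sp2
C7: sp3 ✓
C8: sp3 ✓
C9: sp3 ✓
C10: sp3 ✓
C11: sp3 ✓
7 carbons are sp3.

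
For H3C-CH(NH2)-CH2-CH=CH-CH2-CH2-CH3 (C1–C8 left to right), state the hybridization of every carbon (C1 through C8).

C1 has 4 σ bonds: steric number 4 → sp3.
C2 is sp3: 4 σ bonds, 4 electron-density regions.
C3 — 4 σ bonds. Steric number 4, so sp3.
C4 (3 σ bonds, plus one π bond) has steric number 3: sp2.
C5 has 3 σ bonds, plus one π bond: steric number 3 → sp2.
C6 is sp3: 4 σ bonds, 4 electron-density regions.
C7 — 4 σ bonds. Steric number 4, so sp3.
C8 (4 σ bonds) has steric number 4: sp3.

C1 sp3, C2 sp3, C3 sp3, C4 sp2, C5 sp2, C6 sp3, C7 sp3, C8 sp3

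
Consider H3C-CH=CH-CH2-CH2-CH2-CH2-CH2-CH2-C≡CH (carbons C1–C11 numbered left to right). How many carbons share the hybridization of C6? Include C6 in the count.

C6 is sp3 (only σ bonds).
C1: sp3 ✓
C2: sp2
C3: sp2
C4: sp3 ✓
C5: sp3 ✓
C6: sp3 ✓
C7: sp3 ✓
C8: sp3 ✓
C9: sp3 ✓
C10: sp
C11: sp
7 carbons are sp3.

7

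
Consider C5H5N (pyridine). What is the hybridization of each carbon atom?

sp²

Each carbon atom is sp2: 3 σ bonds, plus one π bond, 3 electron-density regions.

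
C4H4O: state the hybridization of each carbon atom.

sp^2

Each carbon atom is sp2: 3 σ bonds, plus one π bond, 3 electron-density regions.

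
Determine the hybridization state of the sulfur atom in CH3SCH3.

The sulfur atom: 2 σ bonds and 2 lone pairs — 4 electron domains, sp3.

sp³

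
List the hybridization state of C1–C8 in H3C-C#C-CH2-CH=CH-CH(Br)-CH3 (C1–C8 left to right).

C1: 4 σ bonds; 4 regions of electron density → sp3.
C2 is sp: 2 σ bonds, plus two π bonds, 2 electron-density regions.
C3 carries 2 σ bonds, plus two π bonds, giving a steric number of 2, so it is sp.
C4 (4 σ bonds) has steric number 4: sp3.
C5: 3 σ bonds, plus one π bond; 3 regions of electron density → sp2.
C6 is sp2: 3 σ bonds, plus one π bond, 3 electron-density regions.
C7: 4 σ bonds — 4 electron domains, sp3.
C8 is sp3: 4 σ bonds, 4 electron-density regions.

C1 sp3, C2 sp, C3 sp, C4 sp3, C5 sp2, C6 sp2, C7 sp3, C8 sp3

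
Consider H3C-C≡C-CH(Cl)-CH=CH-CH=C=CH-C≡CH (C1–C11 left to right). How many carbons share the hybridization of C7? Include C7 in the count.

C7 is sp2 (one π bond).
C1: sp3
C2: sp
C3: sp
C4: sp3
C5: sp2 ✓
C6: sp2 ✓
C7: sp2 ✓
C8: sp
C9: sp2 ✓
C10: sp
C11: sp
4 carbons are sp2.

4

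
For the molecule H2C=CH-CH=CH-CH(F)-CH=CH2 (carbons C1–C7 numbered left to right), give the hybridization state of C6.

sp^2

C6 has 3 σ bonds, plus one π bond: steric number 3 → sp2.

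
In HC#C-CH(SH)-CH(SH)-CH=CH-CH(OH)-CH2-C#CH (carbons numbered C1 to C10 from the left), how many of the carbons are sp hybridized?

4

C1: sp ✓
C2: sp ✓
C3: sp3
C4: sp3
C5: sp2
C6: sp2
C7: sp3
C8: sp3
C9: sp ✓
C10: sp ✓
C1, C2, C9, C10 → 4 sp carbons.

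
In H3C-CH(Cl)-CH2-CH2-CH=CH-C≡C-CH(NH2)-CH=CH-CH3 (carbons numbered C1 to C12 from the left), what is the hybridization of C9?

C9 — 4 σ bonds. Steric number 4, so sp3.

sp³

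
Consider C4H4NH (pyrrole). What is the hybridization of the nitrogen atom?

sp²

N has three σ bonds; its lone pair occupies the p orbital and is part of the aromatic π system, so N is sp2 (not the sp3 a naive steric count of 4 would give).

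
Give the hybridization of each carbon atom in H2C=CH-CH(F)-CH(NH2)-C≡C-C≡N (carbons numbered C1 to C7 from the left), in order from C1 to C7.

C1 has 3 σ bonds, plus one π bond: steric number 3 → sp2.
C2 carries 3 σ bonds, plus one π bond, giving a steric number of 3, so it is sp2.
C3 has 4 σ bonds: steric number 4 → sp3.
C4 is sp3: 4 σ bonds, 4 electron-density regions.
C5: 2 σ bonds, plus two π bonds; 2 regions of electron density → sp.
C6 (2 σ bonds, plus two π bonds) has steric number 2: sp.
C7 has 2 σ bonds, plus two π bonds: steric number 2 → sp.

C1 sp2, C2 sp2, C3 sp3, C4 sp3, C5 sp, C6 sp, C7 sp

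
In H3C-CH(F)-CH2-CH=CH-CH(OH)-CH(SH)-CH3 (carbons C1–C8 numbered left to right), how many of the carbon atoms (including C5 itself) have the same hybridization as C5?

C5 is sp2 (one π bond).
C1: sp3
C2: sp3
C3: sp3
C4: sp2 ✓
C5: sp2 ✓
C6: sp3
C7: sp3
C8: sp3
2 carbons are sp2.

2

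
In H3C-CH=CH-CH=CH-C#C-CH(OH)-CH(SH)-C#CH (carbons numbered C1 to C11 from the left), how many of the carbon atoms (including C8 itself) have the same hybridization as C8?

3

C8 is sp3 (only σ bonds).
C1: sp3 ✓
C2: sp2
C3: sp2
C4: sp2
C5: sp2
C6: sp
C7: sp
C8: sp3 ✓
C9: sp3 ✓
C10: sp
C11: sp
3 carbons are sp3.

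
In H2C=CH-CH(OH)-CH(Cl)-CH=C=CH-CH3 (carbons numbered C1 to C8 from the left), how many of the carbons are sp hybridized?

1

C1: sp2
C2: sp2
C3: sp3
C4: sp3
C5: sp2
C6: sp ✓
C7: sp2
C8: sp3
C6 → 1 sp carbon.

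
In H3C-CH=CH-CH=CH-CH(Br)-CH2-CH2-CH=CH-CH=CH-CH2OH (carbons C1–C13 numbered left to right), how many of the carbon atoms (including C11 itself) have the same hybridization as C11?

C11 is sp2 (one π bond).
C1: sp3
C2: sp2 ✓
C3: sp2 ✓
C4: sp2 ✓
C5: sp2 ✓
C6: sp3
C7: sp3
C8: sp3
C9: sp2 ✓
C10: sp2 ✓
C11: sp2 ✓
C12: sp2 ✓
C13: sp3
8 carbons are sp2.

8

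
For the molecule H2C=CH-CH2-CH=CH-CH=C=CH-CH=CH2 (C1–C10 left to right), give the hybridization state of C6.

C6 — 3 σ bonds, plus one π bond. Steric number 3, so sp2.

sp^2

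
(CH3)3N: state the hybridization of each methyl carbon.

sp³

Each methyl carbon (4 σ bonds) has steric number 4: sp3.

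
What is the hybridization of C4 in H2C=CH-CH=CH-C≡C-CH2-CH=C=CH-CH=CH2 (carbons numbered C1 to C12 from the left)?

sp^2

C4 has 3 σ bonds, plus one π bond: steric number 3 → sp2.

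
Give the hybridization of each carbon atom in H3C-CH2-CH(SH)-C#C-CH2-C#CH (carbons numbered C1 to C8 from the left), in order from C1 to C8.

C1 — 4 σ bonds. Steric number 4, so sp3.
C2 has 4 σ bonds: steric number 4 → sp3.
C3: 4 σ bonds; 4 regions of electron density → sp3.
C4 has 2 σ bonds, plus two π bonds: steric number 2 → sp.
C5 has 2 σ bonds, plus two π bonds: steric number 2 → sp.
C6 has 4 σ bonds: steric number 4 → sp3.
C7 (2 σ bonds, plus two π bonds) has steric number 2: sp.
C8 has 2 σ bonds, plus two π bonds: steric number 2 → sp.

C1 sp3, C2 sp3, C3 sp3, C4 sp, C5 sp, C6 sp3, C7 sp, C8 sp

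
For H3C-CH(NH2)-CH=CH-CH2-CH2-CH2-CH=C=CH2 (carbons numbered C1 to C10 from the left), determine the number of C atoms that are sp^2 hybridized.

C1: sp3
C2: sp3
C3: sp2 ✓
C4: sp2 ✓
C5: sp3
C6: sp3
C7: sp3
C8: sp2 ✓
C9: sp
C10: sp2 ✓
C3, C4, C8, C10 → 4 sp2 carbons.

4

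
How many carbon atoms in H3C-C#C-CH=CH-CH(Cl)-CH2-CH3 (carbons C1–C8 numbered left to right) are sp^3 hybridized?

C1: sp3 ✓
C2: sp
C3: sp
C4: sp2
C5: sp2
C6: sp3 ✓
C7: sp3 ✓
C8: sp3 ✓
C1, C6, C7, C8 → 4 sp3 carbons.

4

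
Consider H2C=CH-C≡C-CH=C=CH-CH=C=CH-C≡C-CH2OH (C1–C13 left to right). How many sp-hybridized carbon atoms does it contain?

C1: sp2
C2: sp2
C3: sp ✓
C4: sp ✓
C5: sp2
C6: sp ✓
C7: sp2
C8: sp2
C9: sp ✓
C10: sp2
C11: sp ✓
C12: sp ✓
C13: sp3
C3, C4, C6, C9, C11, C12 → 6 sp carbons.

6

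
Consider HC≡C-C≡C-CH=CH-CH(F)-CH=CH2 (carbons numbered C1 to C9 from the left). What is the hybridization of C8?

C8 is sp2: 3 σ bonds, plus one π bond, 3 electron-density regions.

sp²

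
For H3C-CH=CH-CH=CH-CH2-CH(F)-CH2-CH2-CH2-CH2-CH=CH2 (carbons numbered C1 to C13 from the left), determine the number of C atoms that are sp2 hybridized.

6

C1: sp3
C2: sp2 ✓
C3: sp2 ✓
C4: sp2 ✓
C5: sp2 ✓
C6: sp3
C7: sp3
C8: sp3
C9: sp3
C10: sp3
C11: sp3
C12: sp2 ✓
C13: sp2 ✓
C2, C3, C4, C5, C12, C13 → 6 sp2 carbons.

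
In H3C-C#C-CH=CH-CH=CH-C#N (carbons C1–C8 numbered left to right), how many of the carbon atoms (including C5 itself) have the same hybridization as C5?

C5 is sp2 (one π bond).
C1: sp3
C2: sp
C3: sp
C4: sp2 ✓
C5: sp2 ✓
C6: sp2 ✓
C7: sp2 ✓
C8: sp
4 carbons are sp2.

4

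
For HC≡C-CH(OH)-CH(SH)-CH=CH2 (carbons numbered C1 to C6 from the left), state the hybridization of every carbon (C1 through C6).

C1 sp, C2 sp, C3 sp3, C4 sp3, C5 sp2, C6 sp2

C1 (2 σ bonds, plus two π bonds) has steric number 2: sp.
C2 has 2 σ bonds, plus two π bonds: steric number 2 → sp.
C3 carries 4 σ bonds, giving a steric number of 4, so it is sp3.
C4: 4 σ bonds — 4 electron domains, sp3.
C5 — 3 σ bonds, plus one π bond. Steric number 3, so sp2.
C6: 3 σ bonds, plus one π bond — 3 electron domains, sp2.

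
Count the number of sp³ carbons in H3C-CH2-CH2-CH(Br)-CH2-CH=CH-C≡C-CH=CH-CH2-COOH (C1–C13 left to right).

C1: sp3 ✓
C2: sp3 ✓
C3: sp3 ✓
C4: sp3 ✓
C5: sp3 ✓
C6: sp2
C7: sp2
C8: sp
C9: sp
C10: sp2
C11: sp2
C12: sp3 ✓
C13: sp2
C1, C2, C3, C4, C5, C12 → 6 sp3 carbons.

6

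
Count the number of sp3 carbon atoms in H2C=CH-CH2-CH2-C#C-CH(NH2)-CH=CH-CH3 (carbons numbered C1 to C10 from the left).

C1: sp2
C2: sp2
C3: sp3 ✓
C4: sp3 ✓
C5: sp
C6: sp
C7: sp3 ✓
C8: sp2
C9: sp2
C10: sp3 ✓
C3, C4, C7, C10 → 4 sp3 carbons.

4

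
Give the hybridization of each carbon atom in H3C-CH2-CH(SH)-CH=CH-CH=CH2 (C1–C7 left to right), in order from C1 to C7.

C1 sp3, C2 sp3, C3 sp3, C4 sp2, C5 sp2, C6 sp2, C7 sp2

C1 carries 4 σ bonds, giving a steric number of 4, so it is sp3.
C2 is sp3: 4 σ bonds, 4 electron-density regions.
C3 has 4 σ bonds: steric number 4 → sp3.
C4 is sp2: 3 σ bonds, plus one π bond, 3 electron-density regions.
C5 — 3 σ bonds, plus one π bond. Steric number 3, so sp2.
C6 has 3 σ bonds, plus one π bond: steric number 3 → sp2.
C7: 3 σ bonds, plus one π bond — 3 electron domains, sp2.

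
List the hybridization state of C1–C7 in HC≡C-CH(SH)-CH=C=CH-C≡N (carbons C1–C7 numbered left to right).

C1 — 2 σ bonds, plus two π bonds. Steric number 2, so sp.
C2 is sp: 2 σ bonds, plus two π bonds, 2 electron-density regions.
C3 has 4 σ bonds: steric number 4 → sp3.
C4: 3 σ bonds, plus one π bond; 3 regions of electron density → sp2.
C5 — 2 σ bonds, plus two π bonds. Steric number 2, so sp.
C6 (3 σ bonds, plus one π bond) has steric number 3: sp2.
C7: 2 σ bonds, plus two π bonds — 2 electron domains, sp.

C1 sp, C2 sp, C3 sp3, C4 sp2, C5 sp, C6 sp2, C7 sp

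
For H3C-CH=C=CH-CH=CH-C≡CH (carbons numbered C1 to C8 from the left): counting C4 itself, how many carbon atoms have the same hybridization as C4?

4

C4 is sp2 (one π bond).
C1: sp3
C2: sp2 ✓
C3: sp
C4: sp2 ✓
C5: sp2 ✓
C6: sp2 ✓
C7: sp
C8: sp
4 carbons are sp2.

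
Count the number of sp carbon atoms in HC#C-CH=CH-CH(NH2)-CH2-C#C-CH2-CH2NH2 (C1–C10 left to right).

C1: sp ✓
C2: sp ✓
C3: sp2
C4: sp2
C5: sp3
C6: sp3
C7: sp ✓
C8: sp ✓
C9: sp3
C10: sp3
C1, C2, C7, C8 → 4 sp carbons.

4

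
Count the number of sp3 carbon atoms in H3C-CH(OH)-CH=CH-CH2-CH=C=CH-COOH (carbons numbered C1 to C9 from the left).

C1: sp3 ✓
C2: sp3 ✓
C3: sp2
C4: sp2
C5: sp3 ✓
C6: sp2
C7: sp
C8: sp2
C9: sp2
C1, C2, C5 → 3 sp3 carbons.

3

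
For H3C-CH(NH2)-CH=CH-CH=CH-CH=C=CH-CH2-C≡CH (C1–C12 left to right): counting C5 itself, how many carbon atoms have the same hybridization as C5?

C5 is sp2 (one π bond).
C1: sp3
C2: sp3
C3: sp2 ✓
C4: sp2 ✓
C5: sp2 ✓
C6: sp2 ✓
C7: sp2 ✓
C8: sp
C9: sp2 ✓
C10: sp3
C11: sp
C12: sp
6 carbons are sp2.

6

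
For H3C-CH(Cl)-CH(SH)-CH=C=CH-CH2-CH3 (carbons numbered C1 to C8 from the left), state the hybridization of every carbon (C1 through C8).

C1 sp3, C2 sp3, C3 sp3, C4 sp2, C5 sp, C6 sp2, C7 sp3, C8 sp3

C1 — 4 σ bonds. Steric number 4, so sp3.
C2 is sp3: 4 σ bonds, 4 electron-density regions.
C3 — 4 σ bonds. Steric number 4, so sp3.
C4: 3 σ bonds, plus one π bond; 3 regions of electron density → sp2.
C5 (2 σ bonds, plus two π bonds) has steric number 2: sp.
C6 is sp2: 3 σ bonds, plus one π bond, 3 electron-density regions.
C7 has 4 σ bonds: steric number 4 → sp3.
C8: 4 σ bonds; 4 regions of electron density → sp3.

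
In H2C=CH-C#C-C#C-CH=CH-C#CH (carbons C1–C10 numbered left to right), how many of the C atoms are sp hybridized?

C1: sp2
C2: sp2
C3: sp ✓
C4: sp ✓
C5: sp ✓
C6: sp ✓
C7: sp2
C8: sp2
C9: sp ✓
C10: sp ✓
C3, C4, C5, C6, C9, C10 → 6 sp carbons.

6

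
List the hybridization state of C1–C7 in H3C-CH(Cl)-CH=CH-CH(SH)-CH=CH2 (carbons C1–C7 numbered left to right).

C1 is sp3: 4 σ bonds, 4 electron-density regions.
C2: 4 σ bonds; 4 regions of electron density → sp3.
C3 is sp2: 3 σ bonds, plus one π bond, 3 electron-density regions.
C4: 3 σ bonds, plus one π bond — 3 electron domains, sp2.
C5 carries 4 σ bonds, giving a steric number of 4, so it is sp3.
C6 — 3 σ bonds, plus one π bond. Steric number 3, so sp2.
C7: 3 σ bonds, plus one π bond — 3 electron domains, sp2.

C1 sp3, C2 sp3, C3 sp2, C4 sp2, C5 sp3, C6 sp2, C7 sp2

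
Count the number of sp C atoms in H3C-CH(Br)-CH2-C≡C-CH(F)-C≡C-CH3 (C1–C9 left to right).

4

C1: sp3
C2: sp3
C3: sp3
C4: sp ✓
C5: sp ✓
C6: sp3
C7: sp ✓
C8: sp ✓
C9: sp3
C4, C5, C7, C8 → 4 sp carbons.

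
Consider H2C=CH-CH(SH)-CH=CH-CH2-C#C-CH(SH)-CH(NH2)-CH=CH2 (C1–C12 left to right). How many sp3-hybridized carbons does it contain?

4

C1: sp2
C2: sp2
C3: sp3 ✓
C4: sp2
C5: sp2
C6: sp3 ✓
C7: sp
C8: sp
C9: sp3 ✓
C10: sp3 ✓
C11: sp2
C12: sp2
C3, C6, C9, C10 → 4 sp3 carbons.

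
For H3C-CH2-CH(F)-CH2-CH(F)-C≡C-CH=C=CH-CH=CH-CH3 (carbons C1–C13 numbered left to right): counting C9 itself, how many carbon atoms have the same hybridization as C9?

3

C9 is sp (two π bonds).
C1: sp3
C2: sp3
C3: sp3
C4: sp3
C5: sp3
C6: sp ✓
C7: sp ✓
C8: sp2
C9: sp ✓
C10: sp2
C11: sp2
C12: sp2
C13: sp3
3 carbons are sp.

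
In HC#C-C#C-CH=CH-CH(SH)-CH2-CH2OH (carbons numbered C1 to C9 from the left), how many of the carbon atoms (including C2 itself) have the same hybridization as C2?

C2 is sp (two π bonds).
C1: sp ✓
C2: sp ✓
C3: sp ✓
C4: sp ✓
C5: sp2
C6: sp2
C7: sp3
C8: sp3
C9: sp3
4 carbons are sp.

4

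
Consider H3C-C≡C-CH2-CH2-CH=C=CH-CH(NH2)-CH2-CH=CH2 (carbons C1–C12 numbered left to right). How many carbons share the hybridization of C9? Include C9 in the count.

5

C9 is sp3 (only σ bonds).
C1: sp3 ✓
C2: sp
C3: sp
C4: sp3 ✓
C5: sp3 ✓
C6: sp2
C7: sp
C8: sp2
C9: sp3 ✓
C10: sp3 ✓
C11: sp2
C12: sp2
5 carbons are sp3.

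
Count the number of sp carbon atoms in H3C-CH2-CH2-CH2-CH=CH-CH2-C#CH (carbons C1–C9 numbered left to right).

2

C1: sp3
C2: sp3
C3: sp3
C4: sp3
C5: sp2
C6: sp2
C7: sp3
C8: sp ✓
C9: sp ✓
C8, C9 → 2 sp carbons.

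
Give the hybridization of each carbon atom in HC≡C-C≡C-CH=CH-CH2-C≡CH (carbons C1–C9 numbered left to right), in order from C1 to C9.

C1 carries 2 σ bonds, plus two π bonds, giving a steric number of 2, so it is sp.
C2 — 2 σ bonds, plus two π bonds. Steric number 2, so sp.
C3 carries 2 σ bonds, plus two π bonds, giving a steric number of 2, so it is sp.
C4 (2 σ bonds, plus two π bonds) has steric number 2: sp.
C5 is sp2: 3 σ bonds, plus one π bond, 3 electron-density regions.
C6: 3 σ bonds, plus one π bond; 3 regions of electron density → sp2.
C7 is sp3: 4 σ bonds, 4 electron-density regions.
C8: 2 σ bonds, plus two π bonds — 2 electron domains, sp.
C9: 2 σ bonds, plus two π bonds — 2 electron domains, sp.

C1 sp, C2 sp, C3 sp, C4 sp, C5 sp2, C6 sp2, C7 sp3, C8 sp, C9 sp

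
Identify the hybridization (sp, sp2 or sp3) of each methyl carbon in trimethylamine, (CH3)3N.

Each methyl carbon (4 σ bonds) has steric number 4: sp3.

sp³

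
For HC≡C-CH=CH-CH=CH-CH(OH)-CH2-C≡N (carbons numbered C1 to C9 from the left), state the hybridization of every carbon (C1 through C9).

C1 sp, C2 sp, C3 sp2, C4 sp2, C5 sp2, C6 sp2, C7 sp3, C8 sp3, C9 sp

C1: 2 σ bonds, plus two π bonds; 2 regions of electron density → sp.
C2: 2 σ bonds, plus two π bonds; 2 regions of electron density → sp.
C3 has 3 σ bonds, plus one π bond: steric number 3 → sp2.
C4 has 3 σ bonds, plus one π bond: steric number 3 → sp2.
C5 — 3 σ bonds, plus one π bond. Steric number 3, so sp2.
C6 (3 σ bonds, plus one π bond) has steric number 3: sp2.
C7 is sp3: 4 σ bonds, 4 electron-density regions.
C8: 4 σ bonds; 4 regions of electron density → sp3.
C9: 2 σ bonds, plus two π bonds; 2 regions of electron density → sp.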